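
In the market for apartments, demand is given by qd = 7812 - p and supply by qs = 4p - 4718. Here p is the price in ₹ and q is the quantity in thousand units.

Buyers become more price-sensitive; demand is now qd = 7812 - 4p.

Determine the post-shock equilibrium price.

1566.25

Solve the original market: 7812 - p = 4p - 4718, hence p = 2506 and q = 5306.
After the shift, demand is qd = 7812 - 4p and supply is qs = 4p - 4718.
New equilibrium: 7812 - 4p = 4p - 4718 ⇒ 12530 = 8p ⇒ p = 1566.25, q = 1547.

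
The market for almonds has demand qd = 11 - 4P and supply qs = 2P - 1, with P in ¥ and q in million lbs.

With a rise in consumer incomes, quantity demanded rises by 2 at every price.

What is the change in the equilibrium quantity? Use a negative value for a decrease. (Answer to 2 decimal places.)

+0.67

Solve the original market: 11 - 4P = 2P - 1, hence P = 2 and q = 3.
The new curves are qd = 13 - 4P (demand) and qs = 2P - 1 (supply).
New equilibrium: 13 - 4P = 2P - 1 ⇒ 14 = 6P ⇒ P = 7/3 ≈ 2.3333, q = 11/3 ≈ 3.6667.
Δq = 3.6667 − 3 = +0.67.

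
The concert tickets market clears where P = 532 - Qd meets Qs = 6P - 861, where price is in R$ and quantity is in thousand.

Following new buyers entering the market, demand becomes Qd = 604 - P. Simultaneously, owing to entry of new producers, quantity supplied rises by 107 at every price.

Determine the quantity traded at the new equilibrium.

Original equilibrium: 532 - P = 6P - 861 gives 1393 = 7P, so P = 199 and Q = 333.
With the change applied: demand Qd = 604 - P, supply Qs = 6P - 754.
Equate the new curves: 604 - P = 6P - 754, giving 1358 = 7P, P = 194, Q = 410.

410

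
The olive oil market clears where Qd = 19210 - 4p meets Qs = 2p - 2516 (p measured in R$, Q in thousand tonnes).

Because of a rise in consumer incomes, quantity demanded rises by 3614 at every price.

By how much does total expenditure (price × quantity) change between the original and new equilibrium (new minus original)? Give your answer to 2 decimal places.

Original equilibrium: 19210 - 4p = 2p - 2516 gives 21726 = 6p, so p = 3621 and Q = 4726.
With the change applied: demand Qd = 22824 - 4p, supply Qs = 2p - 2516.
Clearing the new market: 22824 - 4p = 2p - 2516, so p = 12670/3 ≈ 4223.3333 and Q = 17792/3 ≈ 5930.6667.
Expenditure moves from 3621×4726 = 17112846 to 4223.3333×5930.6667 = 25047182.2222; change = +7934336.22.

+7934336.22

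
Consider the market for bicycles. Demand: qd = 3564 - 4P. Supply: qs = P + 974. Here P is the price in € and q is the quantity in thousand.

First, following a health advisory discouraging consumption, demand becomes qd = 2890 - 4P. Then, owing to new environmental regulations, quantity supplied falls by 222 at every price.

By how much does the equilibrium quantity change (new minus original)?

Original equilibrium: 3564 - 4P = P + 974 gives 2590 = 5P, so P = 518 and q = 1492.
With the change applied: demand qd = 2890 - 4P, supply qs = P + 752.
Setting them equal: 2890 - 4P = P + 752 → 2138 = 5P, so P = 427.6 and q = 1179.6.
Δq = 1179.6 − 1492 = -312.4.

-312.4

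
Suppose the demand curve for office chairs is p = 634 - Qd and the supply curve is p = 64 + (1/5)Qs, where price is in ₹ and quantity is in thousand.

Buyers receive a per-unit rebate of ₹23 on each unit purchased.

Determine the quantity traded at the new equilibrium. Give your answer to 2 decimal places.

Before the shock: 634 - p = 5p - 320 ⇒ 954 = 6p ⇒ p = 159, Q = 475.
Since buyers' out-of-pocket price is the market price minus the rebate, the effective demand curve becomes Qd = 657 - p.
Clearing the new market: 657 - p = 5p - 320, so p = 977/6 ≈ 162.8333 and Q = 2965/6 ≈ 494.1667.

494.17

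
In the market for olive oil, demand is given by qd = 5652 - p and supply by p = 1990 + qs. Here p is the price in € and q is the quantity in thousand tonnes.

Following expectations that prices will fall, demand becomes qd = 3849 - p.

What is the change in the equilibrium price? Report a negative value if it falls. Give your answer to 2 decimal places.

-901.50

Before the shock: 5652 - p = p - 1990 ⇒ 7642 = 2p ⇒ p = 3821, q = 1831.
The shock moves the curves to qd = 3849 - p and qs = p - 1990.
New equilibrium: 3849 - p = p - 1990 ⇒ 5839 = 2p ⇒ p = 2919.5, q = 929.5.
Δp = 2919.5 − 3821 = -901.50.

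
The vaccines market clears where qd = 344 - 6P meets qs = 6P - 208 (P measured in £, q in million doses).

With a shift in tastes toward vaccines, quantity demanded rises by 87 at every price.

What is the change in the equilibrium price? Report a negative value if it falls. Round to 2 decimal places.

+7.25

Original equilibrium: 344 - 6P = 6P - 208 gives 552 = 12P, so P = 46 and q = 68.
After the shift, demand is qd = 431 - 6P and supply is qs = 6P - 208.
New equilibrium: 431 - 6P = 6P - 208 ⇒ 639 = 12P ⇒ P = 53.25, q = 111.5.
ΔP = 53.25 − 46 = +7.25.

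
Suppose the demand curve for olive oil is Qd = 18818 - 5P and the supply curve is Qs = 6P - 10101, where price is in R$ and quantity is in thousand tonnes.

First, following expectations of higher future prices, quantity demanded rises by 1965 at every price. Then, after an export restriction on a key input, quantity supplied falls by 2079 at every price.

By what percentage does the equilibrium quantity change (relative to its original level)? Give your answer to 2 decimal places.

Solve the original market: 18818 - 5P = 6P - 10101, hence P = 2629 and Q = 5673.
The new curves are Qd = 20783 - 5P (demand) and Qs = 6P - 12180 (supply).
Equate the new curves: 20783 - 5P = 6P - 12180, giving 32963 = 11P, P = 32963/11 ≈ 2996.6364, Q = 63798/11 ≈ 5799.8182.
%ΔQ = (5799.8182 − 5673) / 5673 × 100 = +2.24%.

+2.24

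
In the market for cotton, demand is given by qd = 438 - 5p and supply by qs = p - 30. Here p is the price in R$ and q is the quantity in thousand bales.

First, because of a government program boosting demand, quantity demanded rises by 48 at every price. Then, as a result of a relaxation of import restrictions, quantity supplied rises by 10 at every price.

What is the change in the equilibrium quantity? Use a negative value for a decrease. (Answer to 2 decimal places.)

Before the shock: 438 - 5p = p - 30 ⇒ 468 = 6p ⇒ p = 78, q = 48.
With the change applied: demand qd = 486 - 5p, supply qs = p - 20.
New equilibrium: 486 - 5p = p - 20 ⇒ 506 = 6p ⇒ p = 253/3 ≈ 84.3333, q = 193/3 ≈ 64.3333.
Δq = 64.3333 − 48 = +16.33.

+16.33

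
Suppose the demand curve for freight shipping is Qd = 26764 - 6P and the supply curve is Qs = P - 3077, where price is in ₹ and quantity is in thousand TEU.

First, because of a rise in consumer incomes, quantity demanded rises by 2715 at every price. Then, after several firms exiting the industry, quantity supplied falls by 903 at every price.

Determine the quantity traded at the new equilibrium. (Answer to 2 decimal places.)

799.86

Before the shock: 26764 - 6P = P - 3077 ⇒ 29841 = 7P ⇒ P = 4263, Q = 1186.
With the change applied: demand Qd = 29479 - 6P, supply Qs = P - 3980.
Equate the new curves: 29479 - 6P = P - 3980, giving 33459 = 7P, P = 33459/7 ≈ 4779.8571, Q = 5599/7 ≈ 799.8571.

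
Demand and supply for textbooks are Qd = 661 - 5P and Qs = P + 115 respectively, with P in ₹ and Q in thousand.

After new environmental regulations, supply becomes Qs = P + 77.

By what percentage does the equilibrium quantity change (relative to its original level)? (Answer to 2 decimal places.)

Before the shock: 661 - 5P = P + 115 ⇒ 546 = 6P ⇒ P = 91, Q = 206.
The shock moves the curves to Qd = 661 - 5P and Qs = P + 77.
Clearing the new market: 661 - 5P = P + 77, so P = 292/3 ≈ 97.3333 and Q = 523/3 ≈ 174.3333.
%ΔQ = (174.3333 − 206) / 206 × 100 = -15.37%.

-15.37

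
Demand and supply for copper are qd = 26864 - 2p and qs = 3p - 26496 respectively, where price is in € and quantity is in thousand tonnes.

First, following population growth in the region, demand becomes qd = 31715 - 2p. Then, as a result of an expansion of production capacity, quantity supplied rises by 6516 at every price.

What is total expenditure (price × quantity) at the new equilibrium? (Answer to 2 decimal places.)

114111543.00

Solve the original market: 26864 - 2p = 3p - 26496, hence p = 10672 and q = 5520.
The new curves are qd = 31715 - 2p (demand) and qs = 3p - 19980 (supply).
New equilibrium: 31715 - 2p = 3p - 19980 ⇒ 51695 = 5p ⇒ p = 10339, q = 11037.
New expenditure = 10339 × 11037 = 114111543.00.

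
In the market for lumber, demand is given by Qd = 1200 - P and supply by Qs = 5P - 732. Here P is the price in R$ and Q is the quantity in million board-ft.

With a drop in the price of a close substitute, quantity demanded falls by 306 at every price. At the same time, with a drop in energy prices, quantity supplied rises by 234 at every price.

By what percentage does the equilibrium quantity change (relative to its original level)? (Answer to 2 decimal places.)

-24.60

Solve the original market: 1200 - P = 5P - 732, hence P = 322 and Q = 878.
With the change applied: demand Qd = 894 - P, supply Qs = 5P - 498.
New equilibrium: 894 - P = 5P - 498 ⇒ 1392 = 6P ⇒ P = 232, Q = 662.
%ΔQ = (662 − 878) / 878 × 100 = -24.60%.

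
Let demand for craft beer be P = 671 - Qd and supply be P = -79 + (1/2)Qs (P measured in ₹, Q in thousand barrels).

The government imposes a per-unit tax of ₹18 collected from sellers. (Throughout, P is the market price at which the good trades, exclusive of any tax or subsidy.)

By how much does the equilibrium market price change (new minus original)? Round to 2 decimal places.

Initially, 671 - P = 2P + 158, so 513 = 3P and P = 171, Q = 500.
Since sellers keep the price net of the tax, the effective supply curve becomes Qs = 2P + 122.
Clearing the new market: 671 - P = 2P + 122, so P = 183 and Q = 488.
ΔP = 183 − 171 = +12.00.

+12.00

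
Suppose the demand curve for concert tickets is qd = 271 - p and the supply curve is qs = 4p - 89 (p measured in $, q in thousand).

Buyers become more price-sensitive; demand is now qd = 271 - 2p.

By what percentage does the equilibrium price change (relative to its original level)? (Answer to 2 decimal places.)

-16.67

Initially, 271 - p = 4p - 89, so 360 = 5p and p = 72, q = 199.
The new curves are qd = 271 - 2p (demand) and qs = 4p - 89 (supply).
Clearing the new market: 271 - 2p = 4p - 89, so p = 60 and q = 151.
%Δp = (60 − 72) / 72 × 100 = -16.67%.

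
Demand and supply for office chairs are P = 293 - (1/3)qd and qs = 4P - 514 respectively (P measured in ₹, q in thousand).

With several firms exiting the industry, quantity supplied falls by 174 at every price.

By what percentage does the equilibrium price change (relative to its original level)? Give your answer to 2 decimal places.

+12.49

Original equilibrium: 879 - 3P = 4P - 514 gives 1393 = 7P, so P = 199 and q = 282.
With the change applied: demand qd = 879 - 3P, supply qs = 4P - 688.
Equate the new curves: 879 - 3P = 4P - 688, giving 1567 = 7P, P = 1567/7 ≈ 223.8571, q = 1452/7 ≈ 207.4286.
%ΔP = (223.8571 − 199) / 199 × 100 = +12.49%.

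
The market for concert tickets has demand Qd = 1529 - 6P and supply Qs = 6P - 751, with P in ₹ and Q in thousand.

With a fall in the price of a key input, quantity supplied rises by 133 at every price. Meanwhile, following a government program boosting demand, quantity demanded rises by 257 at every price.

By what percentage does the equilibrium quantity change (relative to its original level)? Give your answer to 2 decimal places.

Before the shock: 1529 - 6P = 6P - 751 ⇒ 2280 = 12P ⇒ P = 190, Q = 389.
With the change applied: demand Qd = 1786 - 6P, supply Qs = 6P - 618.
Setting them equal: 1786 - 6P = 6P - 618 → 2404 = 12P, so P = 601/3 ≈ 200.3333 and Q = 584.
%ΔQ = (584 − 389) / 389 × 100 = +50.13%.

+50.13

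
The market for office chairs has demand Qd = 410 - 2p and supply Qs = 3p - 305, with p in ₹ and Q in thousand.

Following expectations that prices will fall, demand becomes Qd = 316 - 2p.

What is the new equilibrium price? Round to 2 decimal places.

Before the shock: 410 - 2p = 3p - 305 ⇒ 715 = 5p ⇒ p = 143, Q = 124.
With the change applied: demand Qd = 316 - 2p, supply Qs = 3p - 305.
Setting them equal: 316 - 2p = 3p - 305 → 621 = 5p, so p = 124.2 and Q = 67.6.

124.20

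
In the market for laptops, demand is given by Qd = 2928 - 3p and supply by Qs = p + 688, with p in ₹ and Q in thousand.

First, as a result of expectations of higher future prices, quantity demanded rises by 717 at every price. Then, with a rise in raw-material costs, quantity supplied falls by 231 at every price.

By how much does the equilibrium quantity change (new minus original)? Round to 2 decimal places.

Initially, 2928 - 3p = p + 688, so 2240 = 4p and p = 560, Q = 1248.
With the change applied: demand Qd = 3645 - 3p, supply Qs = p + 457.
Clearing the new market: 3645 - 3p = p + 457, so p = 797 and Q = 1254.
ΔQ = 1254 − 1248 = +6.00.

+6.00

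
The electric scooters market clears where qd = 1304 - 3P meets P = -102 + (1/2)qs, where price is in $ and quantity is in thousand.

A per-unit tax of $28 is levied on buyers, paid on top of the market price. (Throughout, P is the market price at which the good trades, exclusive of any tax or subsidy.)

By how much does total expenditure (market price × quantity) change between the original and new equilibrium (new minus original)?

-17646.72

Before the shock: 1304 - 3P = 2P + 204 ⇒ 1100 = 5P ⇒ P = 220, q = 644.
Since buyers pay the price plus the tax, the effective demand curve becomes qd = 1220 - 3P.
Setting them equal: 1220 - 3P = 2P + 204 → 1016 = 5P, so P = 203.2 and q = 610.4.
Expenditure moves from 220×644 = 141680 to 203.2×610.4 = 124033.28; change = -17646.72.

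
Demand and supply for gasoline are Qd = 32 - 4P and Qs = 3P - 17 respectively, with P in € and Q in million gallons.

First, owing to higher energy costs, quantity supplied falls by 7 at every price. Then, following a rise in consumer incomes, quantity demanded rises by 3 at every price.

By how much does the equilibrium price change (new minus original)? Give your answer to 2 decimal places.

Before the shock: 32 - 4P = 3P - 17 ⇒ 49 = 7P ⇒ P = 7, Q = 4.
With the change applied: demand Qd = 35 - 4P, supply Qs = 3P - 24.
New equilibrium: 35 - 4P = 3P - 24 ⇒ 59 = 7P ⇒ P = 59/7 ≈ 8.4286, Q = 9/7 ≈ 1.2857.
ΔP = 8.4286 − 7 = +1.43.

+1.43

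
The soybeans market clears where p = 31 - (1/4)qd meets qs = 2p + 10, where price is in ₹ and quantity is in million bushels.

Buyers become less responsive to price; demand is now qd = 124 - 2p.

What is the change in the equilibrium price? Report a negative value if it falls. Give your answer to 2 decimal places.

+9.50

Solve the original market: 124 - 4p = 2p + 10, hence p = 19 and q = 48.
After the shift, demand is qd = 124 - 2p and supply is qs = 2p + 10.
Setting them equal: 124 - 2p = 2p + 10 → 114 = 4p, so p = 28.5 and q = 67.
Δp = 28.5 − 19 = +9.50.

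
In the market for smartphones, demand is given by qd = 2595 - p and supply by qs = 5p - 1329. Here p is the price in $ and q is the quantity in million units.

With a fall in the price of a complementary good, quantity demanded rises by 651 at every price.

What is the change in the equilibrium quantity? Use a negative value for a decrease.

+542.5

Before the shock: 2595 - p = 5p - 1329 ⇒ 3924 = 6p ⇒ p = 654, q = 1941.
The shock moves the curves to qd = 3246 - p and qs = 5p - 1329.
Setting them equal: 3246 - p = 5p - 1329 → 4575 = 6p, so p = 762.5 and q = 2483.5.
Δq = 2483.5 − 1941 = +542.5.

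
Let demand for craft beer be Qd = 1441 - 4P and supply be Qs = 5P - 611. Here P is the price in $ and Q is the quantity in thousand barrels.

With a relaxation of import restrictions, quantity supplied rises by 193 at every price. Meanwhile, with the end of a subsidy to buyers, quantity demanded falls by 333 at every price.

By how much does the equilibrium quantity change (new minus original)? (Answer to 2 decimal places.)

-99.22

Original equilibrium: 1441 - 4P = 5P - 611 gives 2052 = 9P, so P = 228 and Q = 529.
After the shift, demand is Qd = 1108 - 4P and supply is Qs = 5P - 418.
Clearing the new market: 1108 - 4P = 5P - 418, so P = 1526/9 ≈ 169.5556 and Q = 3868/9 ≈ 429.7778.
ΔQ = 429.7778 − 529 = -99.22.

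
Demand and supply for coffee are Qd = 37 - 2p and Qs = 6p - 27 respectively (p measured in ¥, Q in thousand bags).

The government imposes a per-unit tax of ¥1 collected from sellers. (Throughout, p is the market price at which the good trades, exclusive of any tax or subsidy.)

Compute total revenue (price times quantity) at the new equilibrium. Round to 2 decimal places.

170.63

Original equilibrium: 37 - 2p = 6p - 27 gives 64 = 8p, so p = 8 and Q = 21.
Since sellers keep the price net of the tax, the effective supply curve becomes Qs = 6p - 33.
Clearing the new market: 37 - 2p = 6p - 33, so p = 8.75 and Q = 19.5.
New expenditure = 8.75 × 19.5 = 170.63.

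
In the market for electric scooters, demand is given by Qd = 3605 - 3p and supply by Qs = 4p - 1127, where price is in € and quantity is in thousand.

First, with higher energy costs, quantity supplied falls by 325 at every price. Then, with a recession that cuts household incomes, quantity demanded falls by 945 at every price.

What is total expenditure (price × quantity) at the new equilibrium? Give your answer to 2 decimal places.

527343.02

Before the shock: 3605 - 3p = 4p - 1127 ⇒ 4732 = 7p ⇒ p = 676, Q = 1577.
With the change applied: demand Qd = 2660 - 3p, supply Qs = 4p - 1452.
Setting them equal: 2660 - 3p = 4p - 1452 → 4112 = 7p, so p = 4112/7 ≈ 587.4286 and Q = 6284/7 ≈ 897.7143.
New expenditure = 587.4286 × 897.7143 = 527343.02.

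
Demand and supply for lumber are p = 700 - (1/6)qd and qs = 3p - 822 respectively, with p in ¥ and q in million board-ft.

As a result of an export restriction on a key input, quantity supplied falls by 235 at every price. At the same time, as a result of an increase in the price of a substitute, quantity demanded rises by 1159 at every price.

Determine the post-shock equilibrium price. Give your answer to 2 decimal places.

Before the shock: 4200 - 6p = 3p - 822 ⇒ 5022 = 9p ⇒ p = 558, q = 852.
After the shift, demand is qd = 5359 - 6p and supply is qs = 3p - 1057.
Equate the new curves: 5359 - 6p = 3p - 1057, giving 6416 = 9p, p = 6416/9 ≈ 712.8889, q = 3245/3 ≈ 1081.6667.

712.89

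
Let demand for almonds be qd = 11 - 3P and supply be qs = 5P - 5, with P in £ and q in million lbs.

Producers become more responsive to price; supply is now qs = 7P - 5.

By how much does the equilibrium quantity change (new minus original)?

Original equilibrium: 11 - 3P = 5P - 5 gives 16 = 8P, so P = 2 and q = 5.
The shock moves the curves to qd = 11 - 3P and qs = 7P - 5.
New equilibrium: 11 - 3P = 7P - 5 ⇒ 16 = 10P ⇒ P = 1.6, q = 6.2.
Δq = 6.2 − 5 = +1.2.

+1.2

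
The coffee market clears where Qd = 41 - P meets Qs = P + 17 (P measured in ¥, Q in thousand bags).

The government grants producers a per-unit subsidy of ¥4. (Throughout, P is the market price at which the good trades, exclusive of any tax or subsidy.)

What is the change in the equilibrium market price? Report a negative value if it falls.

Before the shock: 41 - P = P + 17 ⇒ 24 = 2P ⇒ P = 12, Q = 29.
Since sellers receive the price plus the subsidy, the effective supply curve becomes Qs = P + 21.
Setting them equal: 41 - P = P + 21 → 20 = 2P, so P = 10 and Q = 31.
ΔP = 10 − 12 = -2.

-2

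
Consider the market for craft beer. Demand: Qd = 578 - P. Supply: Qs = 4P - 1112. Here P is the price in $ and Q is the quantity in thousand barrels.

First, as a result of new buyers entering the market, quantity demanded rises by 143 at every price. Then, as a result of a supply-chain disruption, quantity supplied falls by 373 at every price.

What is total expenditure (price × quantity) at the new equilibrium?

Original equilibrium: 578 - P = 4P - 1112 gives 1690 = 5P, so P = 338 and Q = 240.
With the change applied: demand Qd = 721 - P, supply Qs = 4P - 1485.
Setting them equal: 721 - P = 4P - 1485 → 2206 = 5P, so P = 441.2 and Q = 279.8.
New expenditure = 441.2 × 279.8 = 123447.76.

123447.76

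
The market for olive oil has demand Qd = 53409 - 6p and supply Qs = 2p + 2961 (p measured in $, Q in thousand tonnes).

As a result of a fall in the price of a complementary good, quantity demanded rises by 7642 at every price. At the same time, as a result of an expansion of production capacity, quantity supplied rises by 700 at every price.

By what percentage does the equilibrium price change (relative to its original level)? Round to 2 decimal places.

+13.76

Original equilibrium: 53409 - 6p = 2p + 2961 gives 50448 = 8p, so p = 6306 and Q = 15573.
With the change applied: demand Qd = 61051 - 6p, supply Qs = 2p + 3661.
Equate the new curves: 61051 - 6p = 2p + 3661, giving 57390 = 8p, p = 7173.75, Q = 18008.5.
%Δp = (7173.75 − 6306) / 6306 × 100 = +13.76%.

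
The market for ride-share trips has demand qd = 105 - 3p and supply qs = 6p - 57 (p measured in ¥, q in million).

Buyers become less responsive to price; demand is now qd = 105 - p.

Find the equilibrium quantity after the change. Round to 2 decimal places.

81.86

Solve the original market: 105 - 3p = 6p - 57, hence p = 18 and q = 51.
The new curves are qd = 105 - p (demand) and qs = 6p - 57 (supply).
New equilibrium: 105 - p = 6p - 57 ⇒ 162 = 7p ⇒ p = 162/7 ≈ 23.1429, q = 573/7 ≈ 81.8571.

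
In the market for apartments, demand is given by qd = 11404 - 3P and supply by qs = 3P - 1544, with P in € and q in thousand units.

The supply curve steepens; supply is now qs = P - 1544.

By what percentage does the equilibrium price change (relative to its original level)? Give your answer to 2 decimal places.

Initially, 11404 - 3P = 3P - 1544, so 12948 = 6P and P = 2158, q = 4930.
With the change applied: demand qd = 11404 - 3P, supply qs = P - 1544.
Setting them equal: 11404 - 3P = P - 1544 → 12948 = 4P, so P = 3237 and q = 1693.
%ΔP = (3237 − 2158) / 2158 × 100 = +50.00%.

+50.00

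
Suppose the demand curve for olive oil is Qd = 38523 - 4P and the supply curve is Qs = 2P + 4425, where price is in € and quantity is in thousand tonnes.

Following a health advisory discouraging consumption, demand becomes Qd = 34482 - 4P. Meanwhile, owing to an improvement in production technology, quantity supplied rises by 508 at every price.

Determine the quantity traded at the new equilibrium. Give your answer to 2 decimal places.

Initially, 38523 - 4P = 2P + 4425, so 34098 = 6P and P = 5683, Q = 15791.
With the change applied: demand Qd = 34482 - 4P, supply Qs = 2P + 4933.
Setting them equal: 34482 - 4P = 2P + 4933 → 29549 = 6P, so P = 29549/6 ≈ 4924.8333 and Q = 44348/3 ≈ 14782.6667.

14782.67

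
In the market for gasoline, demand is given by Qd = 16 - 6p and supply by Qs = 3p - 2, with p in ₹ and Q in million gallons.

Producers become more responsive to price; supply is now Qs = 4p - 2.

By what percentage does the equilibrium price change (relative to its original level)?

-10

Original equilibrium: 16 - 6p = 3p - 2 gives 18 = 9p, so p = 2 and Q = 4.
The shock moves the curves to Qd = 16 - 6p and Qs = 4p - 2.
Clearing the new market: 16 - 6p = 4p - 2, so p = 1.8 and Q = 5.2.
%Δp = (1.8 − 2) / 2 × 100 = -10%.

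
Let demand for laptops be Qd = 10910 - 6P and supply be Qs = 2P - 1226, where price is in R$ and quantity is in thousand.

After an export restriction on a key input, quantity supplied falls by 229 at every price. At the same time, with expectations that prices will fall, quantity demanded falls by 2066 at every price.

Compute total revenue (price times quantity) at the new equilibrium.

Solve the original market: 10910 - 6P = 2P - 1226, hence P = 1517 and Q = 1808.
The shock moves the curves to Qd = 8844 - 6P and Qs = 2P - 1455.
Setting them equal: 8844 - 6P = 2P - 1455 → 10299 = 8P, so P = 1287.375 and Q = 1119.75.
New expenditure = 1287.375 × 1119.75 = 1441538.15625.

1441538.15625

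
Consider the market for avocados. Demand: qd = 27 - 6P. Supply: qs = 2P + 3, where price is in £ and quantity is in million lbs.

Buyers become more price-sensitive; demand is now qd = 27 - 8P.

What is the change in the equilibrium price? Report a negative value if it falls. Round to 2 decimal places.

-0.60

Solve the original market: 27 - 6P = 2P + 3, hence P = 3 and q = 9.
After the shift, demand is qd = 27 - 8P and supply is qs = 2P + 3.
New equilibrium: 27 - 8P = 2P + 3 ⇒ 24 = 10P ⇒ P = 2.4, q = 7.8.
ΔP = 2.4 − 3 = -0.60.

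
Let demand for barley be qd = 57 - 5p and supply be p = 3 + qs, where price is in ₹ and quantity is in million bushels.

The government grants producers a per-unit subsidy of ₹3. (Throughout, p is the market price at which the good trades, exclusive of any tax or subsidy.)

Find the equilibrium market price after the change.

9.5

Before the shock: 57 - 5p = p - 3 ⇒ 60 = 6p ⇒ p = 10, q = 7.
Since sellers receive the price plus the subsidy, the effective supply curve becomes qs = p.
Clearing the new market: 57 - 5p = p, so p = 9.5 and q = 9.5.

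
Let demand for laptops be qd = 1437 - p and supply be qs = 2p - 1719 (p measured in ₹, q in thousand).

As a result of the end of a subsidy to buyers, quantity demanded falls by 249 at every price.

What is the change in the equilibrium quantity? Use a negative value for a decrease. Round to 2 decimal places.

-166.00

Before the shock: 1437 - p = 2p - 1719 ⇒ 3156 = 3p ⇒ p = 1052, q = 385.
The new curves are qd = 1188 - p (demand) and qs = 2p - 1719 (supply).
Clearing the new market: 1188 - p = 2p - 1719, so p = 969 and q = 219.
Δq = 219 − 385 = -166.00.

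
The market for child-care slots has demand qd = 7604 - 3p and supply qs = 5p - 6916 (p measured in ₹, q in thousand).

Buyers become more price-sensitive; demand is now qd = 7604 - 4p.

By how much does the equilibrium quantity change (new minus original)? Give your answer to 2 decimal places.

Solve the original market: 7604 - 3p = 5p - 6916, hence p = 1815 and q = 2159.
With the change applied: demand qd = 7604 - 4p, supply qs = 5p - 6916.
New equilibrium: 7604 - 4p = 5p - 6916 ⇒ 14520 = 9p ⇒ p = 4840/3 ≈ 1613.3333, q = 3452/3 ≈ 1150.6667.
Δq = 1150.6667 − 2159 = -1008.33.

-1008.33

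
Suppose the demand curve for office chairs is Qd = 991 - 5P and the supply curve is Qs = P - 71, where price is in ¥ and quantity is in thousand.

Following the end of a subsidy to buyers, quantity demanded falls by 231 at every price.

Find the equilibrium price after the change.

Initially, 991 - 5P = P - 71, so 1062 = 6P and P = 177, Q = 106.
The shock moves the curves to Qd = 760 - 5P and Qs = P - 71.
Clearing the new market: 760 - 5P = P - 71, so P = 138.5 and Q = 67.5.

138.5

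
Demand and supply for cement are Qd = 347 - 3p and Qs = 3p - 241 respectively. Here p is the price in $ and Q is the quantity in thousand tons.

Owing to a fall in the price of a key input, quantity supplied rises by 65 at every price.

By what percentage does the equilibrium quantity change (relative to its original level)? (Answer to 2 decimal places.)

+61.32

Solve the original market: 347 - 3p = 3p - 241, hence p = 98 and Q = 53.
The new curves are Qd = 347 - 3p (demand) and Qs = 3p - 176 (supply).
New equilibrium: 347 - 3p = 3p - 176 ⇒ 523 = 6p ⇒ p = 523/6 ≈ 87.1667, Q = 85.5.
%ΔQ = (85.5 − 53) / 53 × 100 = +61.32%.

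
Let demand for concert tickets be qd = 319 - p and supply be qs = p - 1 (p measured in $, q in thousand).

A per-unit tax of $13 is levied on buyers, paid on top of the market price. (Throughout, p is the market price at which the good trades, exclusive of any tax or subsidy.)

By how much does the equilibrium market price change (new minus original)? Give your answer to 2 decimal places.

-6.50

Before the shock: 319 - p = p - 1 ⇒ 320 = 2p ⇒ p = 160, q = 159.
Since buyers pay the price plus the tax, the effective demand curve becomes qd = 306 - p.
Equate the new curves: 306 - p = p - 1, giving 307 = 2p, p = 153.5, q = 152.5.
Δp = 153.5 − 160 = -6.50.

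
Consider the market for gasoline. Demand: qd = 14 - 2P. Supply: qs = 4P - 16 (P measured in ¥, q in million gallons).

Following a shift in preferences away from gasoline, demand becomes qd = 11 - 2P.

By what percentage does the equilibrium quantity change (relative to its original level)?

Before the shock: 14 - 2P = 4P - 16 ⇒ 30 = 6P ⇒ P = 5, q = 4.
With the change applied: demand qd = 11 - 2P, supply qs = 4P - 16.
Equate the new curves: 11 - 2P = 4P - 16, giving 27 = 6P, P = 4.5, q = 2.
%Δq = (2 − 4) / 4 × 100 = -50%.

-50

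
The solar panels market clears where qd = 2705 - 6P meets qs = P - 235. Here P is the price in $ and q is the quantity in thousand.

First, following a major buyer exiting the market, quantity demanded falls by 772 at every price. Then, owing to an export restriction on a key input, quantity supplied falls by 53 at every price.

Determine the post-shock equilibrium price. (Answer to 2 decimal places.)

317.29

Before the shock: 2705 - 6P = P - 235 ⇒ 2940 = 7P ⇒ P = 420, q = 185.
After the shift, demand is qd = 1933 - 6P and supply is qs = P - 288.
Setting them equal: 1933 - 6P = P - 288 → 2221 = 7P, so P = 2221/7 ≈ 317.2857 and q = 205/7 ≈ 29.2857.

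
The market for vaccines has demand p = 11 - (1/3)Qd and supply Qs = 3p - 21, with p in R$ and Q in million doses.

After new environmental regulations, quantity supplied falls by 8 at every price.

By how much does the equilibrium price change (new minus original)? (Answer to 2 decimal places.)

+1.33

Initially, 33 - 3p = 3p - 21, so 54 = 6p and p = 9, Q = 6.
The shock moves the curves to Qd = 33 - 3p and Qs = 3p - 29.
Setting them equal: 33 - 3p = 3p - 29 → 62 = 6p, so p = 31/3 ≈ 10.3333 and Q = 2.
Δp = 10.3333 − 9 = +1.33.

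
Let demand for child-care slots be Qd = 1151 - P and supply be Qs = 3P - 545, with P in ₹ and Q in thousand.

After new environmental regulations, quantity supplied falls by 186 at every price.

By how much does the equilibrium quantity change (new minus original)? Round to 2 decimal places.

Solve the original market: 1151 - P = 3P - 545, hence P = 424 and Q = 727.
The new curves are Qd = 1151 - P (demand) and Qs = 3P - 731 (supply).
Equate the new curves: 1151 - P = 3P - 731, giving 1882 = 4P, P = 470.5, Q = 680.5.
ΔQ = 680.5 − 727 = -46.50.

-46.50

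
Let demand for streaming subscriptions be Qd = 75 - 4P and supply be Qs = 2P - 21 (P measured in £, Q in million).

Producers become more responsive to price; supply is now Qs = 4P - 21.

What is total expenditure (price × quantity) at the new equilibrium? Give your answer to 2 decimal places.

Solve the original market: 75 - 4P = 2P - 21, hence P = 16 and Q = 11.
With the change applied: demand Qd = 75 - 4P, supply Qs = 4P - 21.
Equate the new curves: 75 - 4P = 4P - 21, giving 96 = 8P, P = 12, Q = 27.
New expenditure = 12 × 27 = 324.00.

324.00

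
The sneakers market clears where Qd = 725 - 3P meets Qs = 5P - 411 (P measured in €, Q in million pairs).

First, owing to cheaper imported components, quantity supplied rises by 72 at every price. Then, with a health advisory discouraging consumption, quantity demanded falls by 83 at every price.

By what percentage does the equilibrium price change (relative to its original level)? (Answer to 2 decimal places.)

Initially, 725 - 3P = 5P - 411, so 1136 = 8P and P = 142, Q = 299.
The new curves are Qd = 642 - 3P (demand) and Qs = 5P - 339 (supply).
Equate the new curves: 642 - 3P = 5P - 339, giving 981 = 8P, P = 122.625, Q = 274.125.
%ΔP = (122.625 − 142) / 142 × 100 = -13.64%.

-13.64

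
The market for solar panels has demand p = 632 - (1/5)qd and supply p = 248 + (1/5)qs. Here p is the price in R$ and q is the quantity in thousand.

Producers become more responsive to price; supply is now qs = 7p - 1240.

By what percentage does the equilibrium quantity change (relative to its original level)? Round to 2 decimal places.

+38.19

Solve the original market: 3160 - 5p = 5p - 1240, hence p = 440 and q = 960.
With the change applied: demand qd = 3160 - 5p, supply qs = 7p - 1240.
Setting them equal: 3160 - 5p = 7p - 1240 → 4400 = 12p, so p = 1100/3 ≈ 366.6667 and q = 3980/3 ≈ 1326.6667.
%Δq = (1326.6667 − 960) / 960 × 100 = +38.19%.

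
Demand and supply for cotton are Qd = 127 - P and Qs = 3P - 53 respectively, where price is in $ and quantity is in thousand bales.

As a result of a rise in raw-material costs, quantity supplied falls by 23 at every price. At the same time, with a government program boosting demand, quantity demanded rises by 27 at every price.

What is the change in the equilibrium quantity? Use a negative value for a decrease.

Original equilibrium: 127 - P = 3P - 53 gives 180 = 4P, so P = 45 and Q = 82.
With the change applied: demand Qd = 154 - P, supply Qs = 3P - 76.
Setting them equal: 154 - P = 3P - 76 → 230 = 4P, so P = 57.5 and Q = 96.5.
ΔQ = 96.5 − 82 = +14.5.

+14.5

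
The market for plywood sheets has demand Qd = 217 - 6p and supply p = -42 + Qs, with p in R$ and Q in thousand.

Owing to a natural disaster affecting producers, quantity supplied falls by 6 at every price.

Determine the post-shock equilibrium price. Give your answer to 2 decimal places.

Initially, 217 - 6p = p + 42, so 175 = 7p and p = 25, Q = 67.
The new curves are Qd = 217 - 6p (demand) and Qs = p + 36 (supply).
New equilibrium: 217 - 6p = p + 36 ⇒ 181 = 7p ⇒ p = 181/7 ≈ 25.8571, Q = 433/7 ≈ 61.8571.

25.86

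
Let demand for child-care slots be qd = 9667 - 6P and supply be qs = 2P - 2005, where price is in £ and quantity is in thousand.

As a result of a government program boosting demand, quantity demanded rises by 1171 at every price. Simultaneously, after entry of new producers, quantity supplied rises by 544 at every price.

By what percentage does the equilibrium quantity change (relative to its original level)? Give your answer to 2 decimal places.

+76.75

Original equilibrium: 9667 - 6P = 2P - 2005 gives 11672 = 8P, so P = 1459 and q = 913.
The new curves are qd = 10838 - 6P (demand) and qs = 2P - 1461 (supply).
Setting them equal: 10838 - 6P = 2P - 1461 → 12299 = 8P, so P = 1537.375 and q = 1613.75.
%Δq = (1613.75 − 913) / 913 × 100 = +76.75%.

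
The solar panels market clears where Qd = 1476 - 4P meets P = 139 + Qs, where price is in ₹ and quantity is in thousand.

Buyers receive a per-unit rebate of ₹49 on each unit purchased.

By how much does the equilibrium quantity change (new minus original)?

Original equilibrium: 1476 - 4P = P - 139 gives 1615 = 5P, so P = 323 and Q = 184.
Since buyers' out-of-pocket price is the market price minus the rebate, the effective demand curve becomes Qd = 1672 - 4P.
Clearing the new market: 1672 - 4P = P - 139, so P = 362.2 and Q = 223.2.
ΔQ = 223.2 − 184 = +39.2.

+39.2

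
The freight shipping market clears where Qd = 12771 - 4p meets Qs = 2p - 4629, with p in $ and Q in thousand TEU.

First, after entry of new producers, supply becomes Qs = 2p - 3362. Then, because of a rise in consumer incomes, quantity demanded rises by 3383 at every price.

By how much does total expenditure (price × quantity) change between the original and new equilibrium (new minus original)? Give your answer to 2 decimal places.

+6828315.56

Before the shock: 12771 - 4p = 2p - 4629 ⇒ 17400 = 6p ⇒ p = 2900, Q = 1171.
With the change applied: demand Qd = 16154 - 4p, supply Qs = 2p - 3362.
Setting them equal: 16154 - 4p = 2p - 3362 → 19516 = 6p, so p = 9758/3 ≈ 3252.6667 and Q = 9430/3 ≈ 3143.3333.
Expenditure moves from 2900×1171 = 3395900 to 3252.6667×3143.3333 = 10224215.5556; change = +6828315.56.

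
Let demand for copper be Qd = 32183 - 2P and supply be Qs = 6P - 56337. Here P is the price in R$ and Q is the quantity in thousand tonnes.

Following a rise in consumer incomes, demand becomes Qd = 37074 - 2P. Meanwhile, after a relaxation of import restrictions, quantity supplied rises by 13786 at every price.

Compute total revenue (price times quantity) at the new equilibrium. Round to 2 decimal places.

170872761.72

Original equilibrium: 32183 - 2P = 6P - 56337 gives 88520 = 8P, so P = 11065 and Q = 10053.
After the shift, demand is Qd = 37074 - 2P and supply is Qs = 6P - 42551.
Setting them equal: 37074 - 2P = 6P - 42551 → 79625 = 8P, so P = 9953.125 and Q = 17167.75.
New expenditure = 9953.125 × 17167.75 = 170872761.72.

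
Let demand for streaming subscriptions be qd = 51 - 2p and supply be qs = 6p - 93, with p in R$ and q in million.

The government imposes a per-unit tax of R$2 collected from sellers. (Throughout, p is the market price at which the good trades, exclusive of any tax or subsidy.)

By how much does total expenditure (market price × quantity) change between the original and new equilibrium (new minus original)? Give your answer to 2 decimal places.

-36.00

Solve the original market: 51 - 2p = 6p - 93, hence p = 18 and q = 15.
Since sellers keep the price net of the tax, the effective supply curve becomes qs = 6p - 105.
Equate the new curves: 51 - 2p = 6p - 105, giving 156 = 8p, p = 19.5, q = 12.
Expenditure moves from 18×15 = 270 to 19.5×12 = 234; change = -36.00.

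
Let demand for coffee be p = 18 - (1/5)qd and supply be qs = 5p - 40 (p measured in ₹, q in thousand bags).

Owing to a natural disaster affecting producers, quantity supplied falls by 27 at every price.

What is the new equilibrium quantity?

Before the shock: 90 - 5p = 5p - 40 ⇒ 130 = 10p ⇒ p = 13, q = 25.
With the change applied: demand qd = 90 - 5p, supply qs = 5p - 67.
Clearing the new market: 90 - 5p = 5p - 67, so p = 15.7 and q = 11.5.

11.5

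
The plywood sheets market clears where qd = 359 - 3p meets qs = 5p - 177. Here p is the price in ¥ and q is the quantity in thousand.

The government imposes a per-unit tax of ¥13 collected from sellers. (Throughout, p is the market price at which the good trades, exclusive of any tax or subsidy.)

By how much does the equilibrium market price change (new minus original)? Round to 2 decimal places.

+8.13

Original equilibrium: 359 - 3p = 5p - 177 gives 536 = 8p, so p = 67 and q = 158.
Since sellers keep the price net of the tax, the effective supply curve becomes qs = 5p - 242.
Setting them equal: 359 - 3p = 5p - 242 → 601 = 8p, so p = 75.125 and q = 133.625.
Δp = 75.125 − 67 = +8.13.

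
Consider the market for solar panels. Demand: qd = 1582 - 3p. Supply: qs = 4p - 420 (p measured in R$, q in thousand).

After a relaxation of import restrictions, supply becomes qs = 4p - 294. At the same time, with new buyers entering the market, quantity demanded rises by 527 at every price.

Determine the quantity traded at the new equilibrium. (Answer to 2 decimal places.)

Initially, 1582 - 3p = 4p - 420, so 2002 = 7p and p = 286, q = 724.
After the shift, demand is qd = 2109 - 3p and supply is qs = 4p - 294.
Equate the new curves: 2109 - 3p = 4p - 294, giving 2403 = 7p, p = 2403/7 ≈ 343.2857, q = 7554/7 ≈ 1079.1429.

1079.14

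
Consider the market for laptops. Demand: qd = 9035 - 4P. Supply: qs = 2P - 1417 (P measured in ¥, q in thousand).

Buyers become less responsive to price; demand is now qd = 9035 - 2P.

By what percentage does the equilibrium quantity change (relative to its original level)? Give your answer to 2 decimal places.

+84.28

Before the shock: 9035 - 4P = 2P - 1417 ⇒ 10452 = 6P ⇒ P = 1742, q = 2067.
With the change applied: demand qd = 9035 - 2P, supply qs = 2P - 1417.
Equate the new curves: 9035 - 2P = 2P - 1417, giving 10452 = 4P, P = 2613, q = 3809.
%Δq = (3809 − 2067) / 2067 × 100 = +84.28%.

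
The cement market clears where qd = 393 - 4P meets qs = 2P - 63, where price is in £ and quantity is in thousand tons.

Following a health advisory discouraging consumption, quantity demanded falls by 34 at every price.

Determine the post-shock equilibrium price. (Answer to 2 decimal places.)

Solve the original market: 393 - 4P = 2P - 63, hence P = 76 and q = 89.
The shock moves the curves to qd = 359 - 4P and qs = 2P - 63.
Clearing the new market: 359 - 4P = 2P - 63, so P = 211/3 ≈ 70.3333 and q = 233/3 ≈ 77.6667.

70.33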